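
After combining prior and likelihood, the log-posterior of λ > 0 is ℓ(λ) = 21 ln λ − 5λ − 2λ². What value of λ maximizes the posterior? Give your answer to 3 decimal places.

ℓ'(λ) = 21/λ − 5 − 4λ. Setting this to zero and multiplying by λ: 4λ² + 5λ − 21 = 0.
λ = (−5 + √(5² + 4·4·21)) / (2·4) = (−5 + √361) / 8 = (−5 + 19)/8 = 7/4.
ℓ''(λ) = −21/λ² − 4 < 0, confirming a maximum.

λ̂_MAP = 1.750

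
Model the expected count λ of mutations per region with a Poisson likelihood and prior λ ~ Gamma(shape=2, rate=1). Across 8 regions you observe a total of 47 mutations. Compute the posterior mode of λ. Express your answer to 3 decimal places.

λ̂_MAP = 5.333

Σxᵢ = 47, n = 8.
Posterior ∝ λe^(−1λ) · λ^47e^(−8λ) = λ^48e^(−9λ), i.e. Gamma(shape=49, rate=9).
The mode of a Gamma(a, b) with a ≥ 1 (shape–rate) is (a−1)/b = 48/9 ≈ 5.333.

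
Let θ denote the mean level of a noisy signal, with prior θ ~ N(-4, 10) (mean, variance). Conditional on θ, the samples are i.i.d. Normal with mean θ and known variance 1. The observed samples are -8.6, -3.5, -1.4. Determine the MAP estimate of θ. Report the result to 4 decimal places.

n = 3; x̄ = ((-8.6) + (-3.5) + (-1.4))/3 = -13.5/3 = -4.5.
For a Normal prior and Normal likelihood with known variance, the posterior is Normal; its mode equals its mean, the precision-weighted average.
Prior precision 1/σ₀² = 1/10 = 0.1; data precision n/σ² = 3/1 = 3.
θ̂ = (0.1·(-4) + 3·(-4.5)) / (0.1 + 3) = (-13.9)/3.1 = -139/31 ≈ -4.4839.

θ̂_MAP = -4.4839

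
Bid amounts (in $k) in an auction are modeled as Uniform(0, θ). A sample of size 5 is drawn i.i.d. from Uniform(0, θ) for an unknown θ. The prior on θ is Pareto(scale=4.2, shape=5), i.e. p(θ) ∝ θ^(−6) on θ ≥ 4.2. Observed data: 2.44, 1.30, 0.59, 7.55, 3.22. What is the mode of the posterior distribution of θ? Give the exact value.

The Uniform(0, θ) likelihood is θ^(−n) for θ ≥ max(xᵢ), zero otherwise. Here max(xᵢ) = 7.55.
Posterior ∝ θ^(−6) · θ^(−5) = θ^(−11) on θ ≥ max(4.2, 7.55) = 7.55.
This density is strictly decreasing in θ, so the posterior mode lies at the lower boundary of the support.

θ̂_MAP = 7.55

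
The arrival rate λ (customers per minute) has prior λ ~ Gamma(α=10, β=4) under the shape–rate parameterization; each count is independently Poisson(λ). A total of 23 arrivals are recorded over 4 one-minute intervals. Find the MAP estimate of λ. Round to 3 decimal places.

Σxᵢ = 23, n = 4.
Posterior ∝ λ^9e^(−4λ) · λ^23e^(−4λ) = λ^32e^(−8λ), i.e. Gamma(shape=33, rate=8).
The mode of a Gamma(a, b) with a ≥ 1 (shape–rate) is (a−1)/b = 32/8 ≈ 4.000.

λ̂_MAP = 4.000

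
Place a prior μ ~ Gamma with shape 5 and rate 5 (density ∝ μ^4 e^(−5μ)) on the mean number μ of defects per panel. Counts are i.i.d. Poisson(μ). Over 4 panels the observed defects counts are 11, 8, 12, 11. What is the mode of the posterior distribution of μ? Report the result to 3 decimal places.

Σxᵢ = 11+8+12+11 = 42, with n = 4.
Posterior ∝ μ^4e^(−5μ) · μ^42e^(−4μ) = μ^46e^(−9μ), i.e. Gamma(shape=47, rate=9).
The mode of a Gamma(a, b) with a ≥ 1 (shape–rate) is (a−1)/b = 46/9 ≈ 5.111.

μ̂_MAP = 5.111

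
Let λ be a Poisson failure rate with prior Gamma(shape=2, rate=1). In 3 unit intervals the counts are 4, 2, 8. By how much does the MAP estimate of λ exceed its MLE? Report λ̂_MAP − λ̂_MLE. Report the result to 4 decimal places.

MAP − MLE = -0.9167

Σxᵢ = 14. Posterior is Gamma(16, 4); MAP = (16−1)/4 = 15/4 ≈ 3.75000.
MLE = x̄ = 14/3 ≈ 4.66667.
Difference = 15/4 − 14/3 = -11/12 ≈ -0.9167.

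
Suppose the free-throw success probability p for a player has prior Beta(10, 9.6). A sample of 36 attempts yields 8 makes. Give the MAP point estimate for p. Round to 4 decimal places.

p̂_MAP = 0.3172

Prior: Beta(10, 9.6).
Data: 8 successes in 36 trials. The binomial likelihood contributes p^8(1−p)^28, so the posterior is Beta(10+8, 9.6+28) = Beta(18, 37.6).
For Beta(a, b) with a, b > 1 the mode is (a−1)/(a+b−2) = 17/53.6 ≈ 0.3172.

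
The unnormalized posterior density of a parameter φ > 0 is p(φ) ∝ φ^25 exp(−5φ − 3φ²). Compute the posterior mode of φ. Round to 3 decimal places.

φ̂_MAP = 1.667

ℓ'(φ) = 25/φ − 5 − 6φ. Setting this to zero and multiplying by φ: 6φ² + 5φ − 25 = 0.
φ = (−5 + √(5² + 4·6·25)) / (2·6) = (−5 + √625) / 12 = (−5 + 25)/12 = 5/3.
ℓ''(φ) = −25/φ² − 6 < 0, confirming a maximum.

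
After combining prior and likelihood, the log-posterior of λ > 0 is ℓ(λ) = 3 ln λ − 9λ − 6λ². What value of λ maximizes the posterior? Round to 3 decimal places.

λ̂_MAP = 0.250

ℓ'(λ) = 3/λ − 9 − 12λ. Setting this to zero and multiplying by λ: 12λ² + 9λ − 3 = 0.
λ = (−9 + √(9² + 4·12·3)) / (2·12) = (−9 + √225) / 24 = (−9 + 15)/24 = 1/4.
ℓ''(λ) = −3/λ² − 12 < 0, confirming a maximum.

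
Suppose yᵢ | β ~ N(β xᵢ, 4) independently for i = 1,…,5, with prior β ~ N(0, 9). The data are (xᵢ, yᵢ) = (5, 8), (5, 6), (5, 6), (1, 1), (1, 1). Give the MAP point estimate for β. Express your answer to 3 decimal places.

log p(β | y) = −Σ(yᵢ − βxᵢ)²/(2·4) − β²/(2·9) + const.
Setting the derivative to zero: Σxᵢ(yᵢ − βxᵢ)/4 − β/9 = 0, so β = Σxᵢyᵢ / (Σxᵢ² + σ²/τ²).
Σxᵢyᵢ = 5·8 + 5·6 + 5·6 + 1·1 + 1·1 = 102; Σxᵢ² = 77; σ²/τ² = 4/9.
β̂_MAP = 102 / (77 + 4/9) = 102/(697/9) = 54/41 ≈ 1.317.

β̂_MAP = 1.317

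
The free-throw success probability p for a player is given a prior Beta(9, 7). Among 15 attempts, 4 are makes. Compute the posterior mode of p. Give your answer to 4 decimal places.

Prior: Beta(9, 7).
Data: 4 successes in 15 trials. The binomial likelihood contributes p^4(1−p)^11, so the posterior is Beta(9+4, 7+11) = Beta(13, 18).
For Beta(a, b) with a, b > 1 the mode is (a−1)/(a+b−2) = 12/29 ≈ 0.4138.

p̂_MAP = 0.4138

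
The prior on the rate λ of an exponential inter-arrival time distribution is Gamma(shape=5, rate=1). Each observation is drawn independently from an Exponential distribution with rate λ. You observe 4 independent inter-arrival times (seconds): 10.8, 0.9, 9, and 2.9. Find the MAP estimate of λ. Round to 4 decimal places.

λ̂_MAP = 0.3252

The Exponential(rate=λ) likelihood is ∝ λ^n e^(−λΣtᵢ). Here n = 4 and Σtᵢ = 10.8 + 0.9 + 9 + 2.9 = 23.6.
Posterior ∝ λ^4e^(−1λ) · λ^4e^(−23.6λ) = λ^8e^(−24.6λ), i.e. Gamma(9, 24.6).
Mode = (a−1)/b = 8/24.6 ≈ 0.3252.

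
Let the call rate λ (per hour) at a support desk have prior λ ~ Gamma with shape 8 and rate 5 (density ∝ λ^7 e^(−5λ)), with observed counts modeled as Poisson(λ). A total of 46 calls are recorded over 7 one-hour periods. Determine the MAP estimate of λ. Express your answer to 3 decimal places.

Σxᵢ = 46, n = 7.
Posterior ∝ λ^7e^(−5λ) · λ^46e^(−7λ) = λ^53e^(−12λ), i.e. Gamma(shape=54, rate=12).
The mode of a Gamma(a, b) with a ≥ 1 (shape–rate) is (a−1)/b = 53/12 ≈ 4.417.

λ̂_MAP = 4.417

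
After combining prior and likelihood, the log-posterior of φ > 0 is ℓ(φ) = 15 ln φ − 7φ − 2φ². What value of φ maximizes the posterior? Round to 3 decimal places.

φ̂_MAP = 1.250

ℓ'(φ) = 15/φ − 7 − 4φ. Setting this to zero and multiplying by φ: 4φ² + 7φ − 15 = 0.
φ = (−7 + √(7² + 4·4·15)) / (2·4) = (−7 + √289) / 8 = (−7 + 17)/8 = 5/4.
ℓ''(φ) = −15/φ² − 4 < 0, confirming a maximum.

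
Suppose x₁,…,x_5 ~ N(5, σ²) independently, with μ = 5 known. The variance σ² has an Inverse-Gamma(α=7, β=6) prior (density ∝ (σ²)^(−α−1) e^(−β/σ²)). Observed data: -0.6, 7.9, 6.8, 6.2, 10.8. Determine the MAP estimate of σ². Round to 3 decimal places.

σ̂²_MAP = 4.290

Sum of squared deviations about the known mean: SS = (-0.6−5)² + (7.9−5)² + (6.8−5)² + (6.2−5)² + (10.8−5)² = 78.09.
The Normal likelihood contributes (σ²)^(−n/2) exp(−SS/(2σ²)), so the posterior is Inverse-Gamma(α + n/2, β + SS/2) = Inverse-Gamma(9.5, 45.045).
The mode of Inverse-Gamma(a, b) is b/(a+1) = 45.045/10.5 ≈ 4.290.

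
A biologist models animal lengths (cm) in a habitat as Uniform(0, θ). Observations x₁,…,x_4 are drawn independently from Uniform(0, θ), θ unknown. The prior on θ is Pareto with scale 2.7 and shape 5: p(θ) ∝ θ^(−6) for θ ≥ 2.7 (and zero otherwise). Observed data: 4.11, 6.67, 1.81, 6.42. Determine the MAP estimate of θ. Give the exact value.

The Uniform(0, θ) likelihood is θ^(−n) for θ ≥ max(xᵢ), zero otherwise. Here max(xᵢ) = 6.67.
Posterior ∝ θ^(−6) · θ^(−4) = θ^(−10) on θ ≥ max(2.7, 6.67) = 6.67.
This density is strictly decreasing in θ, so the posterior mode lies at the lower boundary of the support.

θ̂_MAP = 6.67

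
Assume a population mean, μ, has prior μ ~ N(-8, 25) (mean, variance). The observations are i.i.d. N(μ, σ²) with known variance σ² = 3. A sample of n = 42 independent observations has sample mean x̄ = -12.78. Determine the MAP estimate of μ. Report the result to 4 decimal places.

μ̂_MAP = -12.7664

n = 42, x̄ = -12.78.
For a Normal prior and Normal likelihood with known variance, the posterior is Normal; its mode equals its mean, the precision-weighted average.
Prior precision 1/σ₀² = 1/25 = 0.04; data precision n/σ² = 42/3 = 14.
μ̂ = (0.04·(-8) + 14·(-12.78)) / (0.04 + 14) = (-179.24)/14.04 = -4481/351 ≈ -12.7664.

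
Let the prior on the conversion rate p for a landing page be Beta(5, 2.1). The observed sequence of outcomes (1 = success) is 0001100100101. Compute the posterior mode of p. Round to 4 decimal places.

p̂_MAP = 0.4972

Prior: Beta(5, 2.1).
Data: 5 successes in 13 trials (from the sequence). The binomial likelihood contributes p^5(1−p)^8, so the posterior is Beta(5+5, 2.1+8) = Beta(10, 10.1).
For Beta(a, b) with a, b > 1 the mode is (a−1)/(a+b−2) = 9/18.1 ≈ 0.4972.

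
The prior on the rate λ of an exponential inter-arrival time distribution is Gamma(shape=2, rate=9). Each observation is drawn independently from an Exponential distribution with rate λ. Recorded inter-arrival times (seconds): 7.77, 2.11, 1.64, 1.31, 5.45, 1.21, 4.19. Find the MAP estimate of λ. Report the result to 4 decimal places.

λ̂_MAP = 0.2448

The Exponential(rate=λ) likelihood is ∝ λ^n e^(−λΣtᵢ). Here n = 7 and Σtᵢ = 7.77 + 2.11 + 1.64 + 1.31 + 5.45 + 1.21 + 4.19 = 23.68.
Posterior ∝ λe^(−9λ) · λ^7e^(−23.68λ) = λ^8e^(−32.68λ), i.e. Gamma(9, 32.68).
Mode = (a−1)/b = 8/32.68 ≈ 0.2448.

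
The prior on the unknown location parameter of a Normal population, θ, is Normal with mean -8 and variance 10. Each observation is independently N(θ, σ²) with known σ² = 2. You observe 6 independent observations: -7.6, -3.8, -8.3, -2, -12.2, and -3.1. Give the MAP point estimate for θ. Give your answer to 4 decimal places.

n = 6; x̄ = ((-7.6) + (-3.8) + (-8.3) + (-2) + (-12.2) + (-3.1))/6 = -37/6 = -37/6 ≈ -6.1667.
For a Normal prior and Normal likelihood with known variance, the posterior is Normal; its mode equals its mean, the precision-weighted average.
Prior precision 1/σ₀² = 1/10 = 0.1; data precision n/σ² = 6/2 = 3.
θ̂ = (0.1·(-8) + 3·(-37/6)) / (0.1 + 3) = (-19.3)/3.1 = -193/31 ≈ -6.2258.

θ̂_MAP = -6.2258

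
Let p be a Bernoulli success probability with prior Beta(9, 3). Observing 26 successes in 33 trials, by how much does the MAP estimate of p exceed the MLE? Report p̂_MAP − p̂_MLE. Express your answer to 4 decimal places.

Posterior is Beta(35, 10); MAP = (35−1)/(45−2) = 34/43 ≈ 0.79070.
MLE ignores the prior: p̂_MLE = k/n = 26/33 ≈ 0.78788.
Difference = 34/43 − 26/33 = 4/1419 ≈ 0.0028.

MAP − MLE = 0.0028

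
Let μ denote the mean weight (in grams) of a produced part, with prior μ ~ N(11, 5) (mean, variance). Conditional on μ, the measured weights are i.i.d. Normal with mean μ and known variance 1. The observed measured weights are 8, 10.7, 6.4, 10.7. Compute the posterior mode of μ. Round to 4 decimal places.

n = 4; x̄ = (8 + 10.7 + 6.4 + 10.7)/4 = 35.8/4 = 8.95.
For a Normal prior and Normal likelihood with known variance, the posterior is Normal; its mode equals its mean, the precision-weighted average.
Prior precision 1/σ₀² = 1/5 = 0.2; data precision n/σ² = 4/1 = 4.
μ̂ = (0.2·11 + 4·8.95) / (0.2 + 4) = 38/4.2 = 190/21 ≈ 9.0476.

μ̂_MAP = 9.0476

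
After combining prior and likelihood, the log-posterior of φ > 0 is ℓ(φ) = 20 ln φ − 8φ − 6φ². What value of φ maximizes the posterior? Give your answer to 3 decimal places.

ℓ'(φ) = 20/φ − 8 − 12φ. Setting this to zero and multiplying by φ: 12φ² + 8φ − 20 = 0.
φ = (−8 + √(8² + 4·12·20)) / (2·12) = (−8 + √1024) / 24 = (−8 + 32)/24 = 1.
ℓ''(φ) = −20/φ² − 12 < 0, confirming a maximum.

φ̂_MAP = 1.000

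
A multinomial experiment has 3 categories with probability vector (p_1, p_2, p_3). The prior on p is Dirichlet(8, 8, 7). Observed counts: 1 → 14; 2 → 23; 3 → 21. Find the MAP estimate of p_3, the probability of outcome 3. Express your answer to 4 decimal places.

The posterior is Dirichlet(αᵢ + nᵢ) = Dirichlet(22, 31, 28).
For a Dirichlet(a₁,…,a_K) with all aᵢ > 1, the mode has j-th component (aⱼ − 1)/(Σaᵢ − K).
Here Σaᵢ = 81 and K = 3, so p_3 = (28 − 1)/(81 − 3) = 27/78 ≈ 0.3462.

MAP estimate: 0.3462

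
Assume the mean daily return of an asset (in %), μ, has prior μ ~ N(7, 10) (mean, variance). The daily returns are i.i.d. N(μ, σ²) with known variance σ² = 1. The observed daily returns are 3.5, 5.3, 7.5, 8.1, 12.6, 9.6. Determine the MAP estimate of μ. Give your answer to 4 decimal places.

μ̂_MAP = 7.7541

n = 6; x̄ = (3.5 + 5.3 + 7.5 + 8.1 + 12.6 + 9.6)/6 = 46.6/6 = 233/30 ≈ 7.7667.
For a Normal prior and Normal likelihood with known variance, the posterior is Normal; its mode equals its mean, the precision-weighted average.
Prior precision 1/σ₀² = 1/10 = 0.1; data precision n/σ² = 6/1 = 6.
μ̂ = (0.1·7 + 6·(233/30)) / (0.1 + 6) = 47.3/6.1 = 473/61 ≈ 7.7541.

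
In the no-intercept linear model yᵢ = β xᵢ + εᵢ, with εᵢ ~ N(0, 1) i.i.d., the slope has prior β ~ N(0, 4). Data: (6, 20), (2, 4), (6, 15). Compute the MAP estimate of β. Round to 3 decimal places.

β̂_MAP = 2.859

log p(β | y) = −Σ(yᵢ − βxᵢ)²/(2·1) − β²/(2·4) + const.
Setting the derivative to zero: Σxᵢ(yᵢ − βxᵢ)/1 − β/4 = 0, so β = Σxᵢyᵢ / (Σxᵢ² + σ²/τ²).
Σxᵢyᵢ = 6·20 + 2·4 + 6·15 = 218; Σxᵢ² = 76; σ²/τ² = 0.25.
β̂_MAP = 218 / (76 + 0.25) = 218/76.25 ≈ 2.859.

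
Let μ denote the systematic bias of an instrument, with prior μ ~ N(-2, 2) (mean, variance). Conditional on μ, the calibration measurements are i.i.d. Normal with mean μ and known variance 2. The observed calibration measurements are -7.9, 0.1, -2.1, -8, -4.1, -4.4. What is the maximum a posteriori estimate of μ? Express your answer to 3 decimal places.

μ̂_MAP = -4.057

n = 6; x̄ = ((-7.9) + 0.1 + (-2.1) + (-8) + (-4.1) + (-4.4))/6 = -26.4/6 = -4.4.
For a Normal prior and Normal likelihood with known variance, the posterior is Normal; its mode equals its mean, the precision-weighted average.
Prior precision 1/σ₀² = 1/2 = 0.5; data precision n/σ² = 6/2 = 3.
μ̂ = (0.5·(-2) + 3·(-4.4)) / (0.5 + 3) = (-14.2)/3.5 = -142/35 ≈ -4.057.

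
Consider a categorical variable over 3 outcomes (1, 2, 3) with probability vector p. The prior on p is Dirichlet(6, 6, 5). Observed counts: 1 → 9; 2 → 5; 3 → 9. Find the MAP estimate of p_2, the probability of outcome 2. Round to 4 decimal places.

MAP estimate: 0.2703

The posterior is Dirichlet(αᵢ + nᵢ) = Dirichlet(15, 11, 14).
For a Dirichlet(a₁,…,a_K) with all aᵢ > 1, the mode has j-th component (aⱼ − 1)/(Σaᵢ − K).
Here Σaᵢ = 40 and K = 3, so p_2 = (11 − 1)/(40 − 3) = 10/37 ≈ 0.2703.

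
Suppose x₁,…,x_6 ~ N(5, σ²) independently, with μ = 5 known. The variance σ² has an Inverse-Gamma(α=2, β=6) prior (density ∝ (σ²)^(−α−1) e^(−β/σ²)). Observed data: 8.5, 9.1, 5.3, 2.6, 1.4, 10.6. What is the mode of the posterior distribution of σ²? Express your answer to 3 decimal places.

σ̂²_MAP = 7.603

Sum of squared deviations about the known mean: SS = (8.5−5)² + (9.1−5)² + (5.3−5)² + (2.6−5)² + (1.4−5)² + (10.6−5)² = 79.23.
The Normal likelihood contributes (σ²)^(−n/2) exp(−SS/(2σ²)), so the posterior is Inverse-Gamma(α + n/2, β + SS/2) = Inverse-Gamma(5, 45.615).
The mode of Inverse-Gamma(a, b) is b/(a+1) = 45.615/6 ≈ 7.603.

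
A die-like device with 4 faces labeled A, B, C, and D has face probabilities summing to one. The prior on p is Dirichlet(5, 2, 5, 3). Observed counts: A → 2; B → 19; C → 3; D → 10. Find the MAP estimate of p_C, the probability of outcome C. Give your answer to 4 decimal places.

The posterior is Dirichlet(αᵢ + nᵢ) = Dirichlet(7, 21, 8, 13).
For a Dirichlet(a₁,…,a_K) with all aᵢ > 1, the mode has j-th component (aⱼ − 1)/(Σaᵢ − K).
Here Σaᵢ = 49 and K = 4, so p_C = (8 − 1)/(49 − 4) = 7/45 ≈ 0.1556.

MAP estimate of p_C = 0.1556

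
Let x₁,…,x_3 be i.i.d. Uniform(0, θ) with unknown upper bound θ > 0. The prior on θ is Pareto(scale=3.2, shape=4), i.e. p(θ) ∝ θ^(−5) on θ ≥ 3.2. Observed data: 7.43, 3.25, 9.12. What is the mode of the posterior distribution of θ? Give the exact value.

The Uniform(0, θ) likelihood is θ^(−n) for θ ≥ max(xᵢ), zero otherwise. Here max(xᵢ) = 9.12.
Posterior ∝ θ^(−5) · θ^(−3) = θ^(−8) on θ ≥ max(3.2, 9.12) = 9.12.
This density is strictly decreasing in θ, so the posterior mode lies at the lower boundary of the support.

θ̂_MAP = 9.12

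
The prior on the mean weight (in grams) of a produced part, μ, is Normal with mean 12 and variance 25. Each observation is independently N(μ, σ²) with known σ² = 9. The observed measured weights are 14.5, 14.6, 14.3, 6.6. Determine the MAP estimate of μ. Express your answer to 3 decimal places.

n = 4; x̄ = (14.5 + 14.6 + 14.3 + 6.6)/4 = 50/4 = 12.5.
For a Normal prior and Normal likelihood with known variance, the posterior is Normal; its mode equals its mean, the precision-weighted average.
Prior precision 1/σ₀² = 1/25 = 0.04; data precision n/σ² = 4/9.
μ̂ = (0.04·12 + (4/9)·12.5) / (0.04 + 4/9) = (1358/225)/(109/225) = 1358/109 ≈ 12.459.

μ̂_MAP = 12.459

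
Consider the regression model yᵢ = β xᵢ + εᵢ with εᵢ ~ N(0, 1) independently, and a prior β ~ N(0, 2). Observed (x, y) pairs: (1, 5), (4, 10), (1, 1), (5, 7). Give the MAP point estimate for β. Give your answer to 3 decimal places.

log p(β | y) = −Σ(yᵢ − βxᵢ)²/(2·1) − β²/(2·2) + const.
Setting the derivative to zero: Σxᵢ(yᵢ − βxᵢ)/1 − β/2 = 0, so β = Σxᵢyᵢ / (Σxᵢ² + σ²/τ²).
Σxᵢyᵢ = 1·5 + 4·10 + 1·1 + 5·7 = 81; Σxᵢ² = 43; σ²/τ² = 0.5.
β̂_MAP = 81 / (43 + 0.5) = 81/43.5 ≈ 1.862.

β̂_MAP = 1.862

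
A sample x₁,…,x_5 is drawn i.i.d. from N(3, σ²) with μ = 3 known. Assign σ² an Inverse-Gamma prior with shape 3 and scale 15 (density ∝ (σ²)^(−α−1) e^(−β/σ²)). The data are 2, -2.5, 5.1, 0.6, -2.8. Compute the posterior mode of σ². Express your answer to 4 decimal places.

Sum of squared deviations about the known mean: SS = (2−3)² + (-2.5−3)² + (5.1−3)² + (0.6−3)² + (-2.8−3)² = 75.06.
The Normal likelihood contributes (σ²)^(−n/2) exp(−SS/(2σ²)), so the posterior is Inverse-Gamma(α + n/2, β + SS/2) = Inverse-Gamma(5.5, 52.53).
The mode of Inverse-Gamma(a, b) is b/(a+1) = 52.53/6.5 ≈ 8.0815.

σ̂²_MAP = 8.0815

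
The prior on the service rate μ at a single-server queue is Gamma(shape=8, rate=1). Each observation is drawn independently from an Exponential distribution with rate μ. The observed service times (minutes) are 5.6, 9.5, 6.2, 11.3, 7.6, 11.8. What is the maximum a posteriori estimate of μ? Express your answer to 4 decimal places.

μ̂_MAP = 0.2453

The Exponential(rate=μ) likelihood is ∝ μ^n e^(−μΣtᵢ). Here n = 6 and Σtᵢ = 5.6 + 9.5 + 6.2 + 11.3 + 7.6 + 11.8 = 52.
Posterior ∝ μ^7e^(−1μ) · μ^6e^(−52μ) = μ^13e^(−53μ), i.e. Gamma(14, 53).
Mode = (a−1)/b = 13/53 ≈ 0.2453.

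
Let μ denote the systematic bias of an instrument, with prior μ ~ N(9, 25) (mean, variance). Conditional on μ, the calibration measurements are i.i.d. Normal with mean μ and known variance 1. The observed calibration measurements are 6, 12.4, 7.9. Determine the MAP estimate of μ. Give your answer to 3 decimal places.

n = 3; x̄ = (6 + 12.4 + 7.9)/3 = 26.3/3 = 263/30 ≈ 8.7667.
For a Normal prior and Normal likelihood with known variance, the posterior is Normal; its mode equals its mean, the precision-weighted average.
Prior precision 1/σ₀² = 1/25 = 0.04; data precision n/σ² = 3/1 = 3.
μ̂ = (0.04·9 + 3·(263/30)) / (0.04 + 3) = 26.66/3.04 = 1333/152 ≈ 8.770.

μ̂_MAP = 8.770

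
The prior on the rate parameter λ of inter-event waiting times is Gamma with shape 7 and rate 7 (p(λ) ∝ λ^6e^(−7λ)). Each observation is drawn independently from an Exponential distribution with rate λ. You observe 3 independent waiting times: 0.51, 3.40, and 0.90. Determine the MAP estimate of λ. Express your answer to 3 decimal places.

The Exponential(rate=λ) likelihood is ∝ λ^n e^(−λΣtᵢ). Here n = 3 and Σtᵢ = 0.51 + 3.40 + 0.90 = 4.81.
Posterior ∝ λ^6e^(−7λ) · λ^3e^(−4.81λ) = λ^9e^(−11.81λ), i.e. Gamma(10, 11.81).
Mode = (a−1)/b = 9/11.81 ≈ 0.762.

λ̂_MAP = 0.762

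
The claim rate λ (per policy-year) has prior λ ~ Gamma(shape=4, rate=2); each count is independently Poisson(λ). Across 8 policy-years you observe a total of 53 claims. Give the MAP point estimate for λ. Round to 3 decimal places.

λ̂_MAP = 5.600

Σxᵢ = 53, n = 8.
Posterior ∝ λ^3e^(−2λ) · λ^53e^(−8λ) = λ^56e^(−10λ), i.e. Gamma(shape=57, rate=10).
The mode of a Gamma(a, b) with a ≥ 1 (shape–rate) is (a−1)/b = 56/10 ≈ 5.600.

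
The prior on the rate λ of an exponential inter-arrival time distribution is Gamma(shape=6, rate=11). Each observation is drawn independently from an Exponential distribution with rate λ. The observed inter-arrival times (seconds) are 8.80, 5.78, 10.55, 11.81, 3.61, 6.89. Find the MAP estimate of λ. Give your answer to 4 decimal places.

λ̂_MAP = 0.1882

The Exponential(rate=λ) likelihood is ∝ λ^n e^(−λΣtᵢ). Here n = 6 and Σtᵢ = 8.80 + 5.78 + 10.55 + 11.81 + 3.61 + 6.89 = 47.44.
Posterior ∝ λ^5e^(−11λ) · λ^6e^(−47.44λ) = λ^11e^(−58.44λ), i.e. Gamma(12, 58.44).
Mode = (a−1)/b = 11/58.44 ≈ 0.1882.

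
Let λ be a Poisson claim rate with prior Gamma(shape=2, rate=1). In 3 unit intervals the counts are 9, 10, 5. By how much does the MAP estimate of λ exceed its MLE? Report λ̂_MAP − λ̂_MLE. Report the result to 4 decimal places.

Σxᵢ = 24. Posterior is Gamma(26, 4); MAP = (26−1)/4 = 25/4 ≈ 6.25000.
MLE = x̄ = 24/3 ≈ 8.00000.
Difference = 25/4 − 24/3 = -7/4 ≈ -1.7500.

MAP − MLE = -1.7500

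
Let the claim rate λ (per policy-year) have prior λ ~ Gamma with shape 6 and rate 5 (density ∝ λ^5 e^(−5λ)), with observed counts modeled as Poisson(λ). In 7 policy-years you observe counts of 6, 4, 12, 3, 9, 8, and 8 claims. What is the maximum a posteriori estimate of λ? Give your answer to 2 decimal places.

Σxᵢ = 6+4+12+3+9+8+8 = 50, with n = 7.
Posterior ∝ λ^5e^(−5λ) · λ^50e^(−7λ) = λ^55e^(−12λ), i.e. Gamma(shape=56, rate=12).
The mode of a Gamma(a, b) with a ≥ 1 (shape–rate) is (a−1)/b = 55/12 ≈ 4.58.

λ̂_MAP = 4.58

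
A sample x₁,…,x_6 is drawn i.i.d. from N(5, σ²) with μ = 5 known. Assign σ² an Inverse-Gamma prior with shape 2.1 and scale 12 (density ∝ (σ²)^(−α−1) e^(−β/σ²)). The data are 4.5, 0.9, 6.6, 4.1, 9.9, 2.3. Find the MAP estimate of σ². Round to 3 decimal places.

σ̂²_MAP = 6.207

Sum of squared deviations about the known mean: SS = (4.5−5)² + (0.9−5)² + (6.6−5)² + (4.1−5)² + (9.9−5)² + (2.3−5)² = 51.73.
The Normal likelihood contributes (σ²)^(−n/2) exp(−SS/(2σ²)), so the posterior is Inverse-Gamma(α + n/2, β + SS/2) = Inverse-Gamma(5.1, 37.865).
The mode of Inverse-Gamma(a, b) is b/(a+1) = 37.865/6.1 ≈ 6.207.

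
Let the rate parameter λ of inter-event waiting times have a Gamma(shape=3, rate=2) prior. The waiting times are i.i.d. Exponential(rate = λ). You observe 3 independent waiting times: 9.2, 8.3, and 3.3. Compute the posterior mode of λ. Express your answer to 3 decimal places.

The Exponential(rate=λ) likelihood is ∝ λ^n e^(−λΣtᵢ). Here n = 3 and Σtᵢ = 9.2 + 8.3 + 3.3 = 20.8.
Posterior ∝ λ^2e^(−2λ) · λ^3e^(−20.8λ) = λ^5e^(−22.8λ), i.e. Gamma(6, 22.8).
Mode = (a−1)/b = 5/22.8 ≈ 0.219.

λ̂_MAP = 0.219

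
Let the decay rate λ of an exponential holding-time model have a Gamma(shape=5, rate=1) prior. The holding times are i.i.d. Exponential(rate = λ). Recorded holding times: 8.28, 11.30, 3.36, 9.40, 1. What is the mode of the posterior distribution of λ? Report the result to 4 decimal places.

The Exponential(rate=λ) likelihood is ∝ λ^n e^(−λΣtᵢ). Here n = 5 and Σtᵢ = 8.28 + 11.30 + 3.36 + 9.40 + 1 = 33.34.
Posterior ∝ λ^4e^(−1λ) · λ^5e^(−33.34λ) = λ^9e^(−34.34λ), i.e. Gamma(10, 34.34).
Mode = (a−1)/b = 9/34.34 ≈ 0.2621.

λ̂_MAP = 0.2621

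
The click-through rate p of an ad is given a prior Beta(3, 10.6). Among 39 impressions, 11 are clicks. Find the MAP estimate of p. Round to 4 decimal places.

p̂_MAP = 0.2569

Prior: Beta(3, 10.6).
Data: 11 successes in 39 trials. The binomial likelihood contributes p^11(1−p)^28, so the posterior is Beta(3+11, 10.6+28) = Beta(14, 38.6).
For Beta(a, b) with a, b > 1 the mode is (a−1)/(a+b−2) = 13/50.6 ≈ 0.2569.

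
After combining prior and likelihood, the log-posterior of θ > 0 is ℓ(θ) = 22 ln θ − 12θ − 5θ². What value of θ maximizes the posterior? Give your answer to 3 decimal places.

ℓ'(θ) = 22/θ − 12 − 10θ. Setting this to zero and multiplying by θ: 10θ² + 12θ − 22 = 0.
θ = (−12 + √(12² + 4·10·22)) / (2·10) = (−12 + √1024) / 20 = (−12 + 32)/20 = 1.
ℓ''(θ) = −22/θ² − 10 < 0, confirming a maximum.

θ̂_MAP = 1.000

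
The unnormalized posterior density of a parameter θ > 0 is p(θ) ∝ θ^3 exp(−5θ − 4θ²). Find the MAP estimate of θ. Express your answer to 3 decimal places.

ℓ'(θ) = 3/θ − 5 − 8θ. Setting this to zero and multiplying by θ: 8θ² + 5θ − 3 = 0.
θ = (−5 + √(5² + 4·8·3)) / (2·8) = (−5 + √121) / 16 = (−5 + 11)/16 = 3/8.
ℓ''(θ) = −3/θ² − 8 < 0, confirming a maximum.

θ̂_MAP = 0.375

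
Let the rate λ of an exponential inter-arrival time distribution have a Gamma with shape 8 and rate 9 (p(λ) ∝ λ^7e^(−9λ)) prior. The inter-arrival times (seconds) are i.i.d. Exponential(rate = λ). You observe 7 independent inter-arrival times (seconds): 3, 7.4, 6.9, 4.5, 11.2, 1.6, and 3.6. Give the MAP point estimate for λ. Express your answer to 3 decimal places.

λ̂_MAP = 0.297

The Exponential(rate=λ) likelihood is ∝ λ^n e^(−λΣtᵢ). Here n = 7 and Σtᵢ = 3 + 7.4 + 6.9 + 4.5 + 11.2 + 1.6 + 3.6 = 38.2.
Posterior ∝ λ^7e^(−9λ) · λ^7e^(−38.2λ) = λ^14e^(−47.2λ), i.e. Gamma(15, 47.2).
Mode = (a−1)/b = 14/47.2 ≈ 0.297.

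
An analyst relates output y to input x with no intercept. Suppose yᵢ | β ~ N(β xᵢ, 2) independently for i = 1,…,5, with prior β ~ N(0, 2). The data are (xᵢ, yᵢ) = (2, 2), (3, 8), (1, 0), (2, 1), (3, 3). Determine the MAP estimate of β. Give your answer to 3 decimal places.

β̂_MAP = 1.393

log p(β | y) = −Σ(yᵢ − βxᵢ)²/(2·2) − β²/(2·2) + const.
Setting the derivative to zero: Σxᵢ(yᵢ − βxᵢ)/2 − β/2 = 0, so β = Σxᵢyᵢ / (Σxᵢ² + σ²/τ²).
Σxᵢyᵢ = 2·2 + 3·8 + 1·0 + 2·1 + 3·3 = 39; Σxᵢ² = 27; σ²/τ² = 1.
β̂_MAP = 39 / (27 + 1) = 39/28 ≈ 1.393.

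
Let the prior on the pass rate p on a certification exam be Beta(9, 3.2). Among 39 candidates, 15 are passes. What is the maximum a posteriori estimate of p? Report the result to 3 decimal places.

p̂_MAP = 0.467

Prior: Beta(9, 3.2).
Data: 15 successes in 39 trials. The binomial likelihood contributes p^15(1−p)^24, so the posterior is Beta(9+15, 3.2+24) = Beta(24, 27.2).
For Beta(a, b) with a, b > 1 the mode is (a−1)/(a+b−2) = 23/49.2 ≈ 0.467.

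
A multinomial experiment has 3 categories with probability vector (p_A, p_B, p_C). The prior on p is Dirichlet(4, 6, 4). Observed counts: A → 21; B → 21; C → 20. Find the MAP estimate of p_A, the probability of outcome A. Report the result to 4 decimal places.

The posterior is Dirichlet(αᵢ + nᵢ) = Dirichlet(25, 27, 24).
For a Dirichlet(a₁,…,a_K) with all aᵢ > 1, the mode has j-th component (aⱼ − 1)/(Σaᵢ − K).
Here Σaᵢ = 76 and K = 3, so p_A = (25 − 1)/(76 − 3) = 24/73 ≈ 0.3288.

MAP estimate of p_A = 0.3288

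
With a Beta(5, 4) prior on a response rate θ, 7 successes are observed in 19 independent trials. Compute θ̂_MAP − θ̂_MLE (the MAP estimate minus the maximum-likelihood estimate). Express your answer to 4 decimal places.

MAP − MLE = 0.0547

Posterior is Beta(12, 16); MAP = (12−1)/(28−2) = 11/26 ≈ 0.42308.
MLE ignores the prior: θ̂_MLE = k/n = 7/19 ≈ 0.36842.
Difference = 11/26 − 7/19 = 27/494 ≈ 0.0547.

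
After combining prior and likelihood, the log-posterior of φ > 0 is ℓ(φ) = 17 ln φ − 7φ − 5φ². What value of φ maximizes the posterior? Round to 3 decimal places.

ℓ'(φ) = 17/φ − 7 − 10φ. Setting this to zero and multiplying by φ: 10φ² + 7φ − 17 = 0.
φ = (−7 + √(7² + 4·10·17)) / (2·10) = (−7 + √729) / 20 = (−7 + 27)/20 = 1.
ℓ''(φ) = −17/φ² − 10 < 0, confirming a maximum.

φ̂_MAP = 1.000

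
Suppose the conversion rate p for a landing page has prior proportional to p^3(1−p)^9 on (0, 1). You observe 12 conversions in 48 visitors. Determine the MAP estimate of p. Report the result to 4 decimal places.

The prior density ∝ p^3(1−p)^9 is the kernel of Beta(4, 10).
Data: 12 successes in 48 trials. The binomial likelihood contributes p^12(1−p)^36, so the posterior is Beta(4+12, 10+36) = Beta(16, 46).
For Beta(a, b) with a, b > 1 the mode is (a−1)/(a+b−2) = 15/60 ≈ 0.2500.

p̂_MAP = 0.2500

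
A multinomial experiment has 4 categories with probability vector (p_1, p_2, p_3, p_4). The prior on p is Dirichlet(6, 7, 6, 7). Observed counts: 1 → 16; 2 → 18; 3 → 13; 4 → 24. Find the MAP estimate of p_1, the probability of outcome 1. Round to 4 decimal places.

MAP estimate: 0.2258

The posterior is Dirichlet(αᵢ + nᵢ) = Dirichlet(22, 25, 19, 31).
For a Dirichlet(a₁,…,a_K) with all aᵢ > 1, the mode has j-th component (aⱼ − 1)/(Σaᵢ − K).
Here Σaᵢ = 97 and K = 4, so p_1 = (22 − 1)/(97 − 4) = 21/93 ≈ 0.2258.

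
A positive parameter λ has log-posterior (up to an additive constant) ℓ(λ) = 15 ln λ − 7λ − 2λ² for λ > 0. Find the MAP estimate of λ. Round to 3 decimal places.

ℓ'(λ) = 15/λ − 7 − 4λ. Setting this to zero and multiplying by λ: 4λ² + 7λ − 15 = 0.
λ = (−7 + √(7² + 4·4·15)) / (2·4) = (−7 + √289) / 8 = (−7 + 17)/8 = 5/4.
ℓ''(λ) = −15/λ² − 4 < 0, confirming a maximum.

λ̂_MAP = 1.250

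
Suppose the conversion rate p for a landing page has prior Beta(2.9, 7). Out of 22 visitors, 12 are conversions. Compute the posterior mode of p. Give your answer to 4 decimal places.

Prior: Beta(2.9, 7).
Data: 12 successes in 22 trials. The binomial likelihood contributes p^12(1−p)^10, so the posterior is Beta(2.9+12, 7+10) = Beta(14.9, 17).
For Beta(a, b) with a, b > 1 the mode is (a−1)/(a+b−2) = 13.9/29.9 ≈ 0.4649.

p̂_MAP = 0.4649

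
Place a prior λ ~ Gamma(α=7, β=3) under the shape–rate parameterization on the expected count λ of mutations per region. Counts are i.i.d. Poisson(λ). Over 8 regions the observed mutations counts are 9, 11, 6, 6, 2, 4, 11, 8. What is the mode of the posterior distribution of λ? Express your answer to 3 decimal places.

Σxᵢ = 9+11+6+6+2+4+11+8 = 57, with n = 8.
Posterior ∝ λ^6e^(−3λ) · λ^57e^(−8λ) = λ^63e^(−11λ), i.e. Gamma(shape=64, rate=11).
The mode of a Gamma(a, b) with a ≥ 1 (shape–rate) is (a−1)/b = 63/11 ≈ 5.727.

λ̂_MAP = 5.727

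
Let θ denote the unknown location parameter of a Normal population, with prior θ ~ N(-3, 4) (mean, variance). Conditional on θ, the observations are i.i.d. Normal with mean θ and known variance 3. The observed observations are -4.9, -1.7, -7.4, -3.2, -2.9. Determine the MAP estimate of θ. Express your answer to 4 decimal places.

n = 5; x̄ = ((-4.9) + (-1.7) + (-7.4) + (-3.2) + (-2.9))/5 = -20.1/5 = -4.02.
For a Normal prior and Normal likelihood with known variance, the posterior is Normal; its mode equals its mean, the precision-weighted average.
Prior precision 1/σ₀² = 1/4 = 0.25; data precision n/σ² = 5/3.
θ̂ = (0.25·(-3) + (5/3)·(-4.02)) / (0.25 + 5/3) = (-7.45)/(23/12) = -447/115 ≈ -3.8870.

θ̂_MAP = -3.8870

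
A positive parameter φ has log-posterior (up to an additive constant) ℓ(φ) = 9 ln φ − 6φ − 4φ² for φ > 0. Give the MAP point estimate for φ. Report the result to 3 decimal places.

φ̂_MAP = 0.750

ℓ'(φ) = 9/φ − 6 − 8φ. Setting this to zero and multiplying by φ: 8φ² + 6φ − 9 = 0.
φ = (−6 + √(6² + 4·8·9)) / (2·8) = (−6 + √324) / 16 = (−6 + 18)/16 = 3/4.
ℓ''(φ) = −9/φ² − 8 < 0, confirming a maximum.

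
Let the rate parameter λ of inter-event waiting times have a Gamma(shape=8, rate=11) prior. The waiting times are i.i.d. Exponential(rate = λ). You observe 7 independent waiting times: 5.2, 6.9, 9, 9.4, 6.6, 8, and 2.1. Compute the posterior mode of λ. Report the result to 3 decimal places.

λ̂_MAP = 0.241

The Exponential(rate=λ) likelihood is ∝ λ^n e^(−λΣtᵢ). Here n = 7 and Σtᵢ = 5.2 + 6.9 + 9 + 9.4 + 6.6 + 8 + 2.1 = 47.2.
Posterior ∝ λ^7e^(−11λ) · λ^7e^(−47.2λ) = λ^14e^(−58.2λ), i.e. Gamma(15, 58.2).
Mode = (a−1)/b = 14/58.2 ≈ 0.241.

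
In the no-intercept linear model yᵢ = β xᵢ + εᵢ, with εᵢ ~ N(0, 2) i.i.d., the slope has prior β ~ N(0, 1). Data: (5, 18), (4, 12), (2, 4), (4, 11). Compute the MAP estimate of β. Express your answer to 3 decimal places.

β̂_MAP = 3.016

log p(β | y) = −Σ(yᵢ − βxᵢ)²/(2·2) − β²/(2·1) + const.
Setting the derivative to zero: Σxᵢ(yᵢ − βxᵢ)/2 − β/1 = 0, so β = Σxᵢyᵢ / (Σxᵢ² + σ²/τ²).
Σxᵢyᵢ = 5·18 + 4·12 + 2·4 + 4·11 = 190; Σxᵢ² = 61; σ²/τ² = 2.
β̂_MAP = 190 / (61 + 2) = 190/63 ≈ 3.016.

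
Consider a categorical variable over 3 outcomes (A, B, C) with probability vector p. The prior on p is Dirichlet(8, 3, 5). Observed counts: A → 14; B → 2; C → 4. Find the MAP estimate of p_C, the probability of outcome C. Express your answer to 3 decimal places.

The posterior is Dirichlet(αᵢ + nᵢ) = Dirichlet(22, 5, 9).
For a Dirichlet(a₁,…,a_K) with all aᵢ > 1, the mode has j-th component (aⱼ − 1)/(Σaᵢ − K).
Here Σaᵢ = 36 and K = 3, so p_C = (9 − 1)/(36 − 3) = 8/33 ≈ 0.242.

MAP estimate of p_C = 0.242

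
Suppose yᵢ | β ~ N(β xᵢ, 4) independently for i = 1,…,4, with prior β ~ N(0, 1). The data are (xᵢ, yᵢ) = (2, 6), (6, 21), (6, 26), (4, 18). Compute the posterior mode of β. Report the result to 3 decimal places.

log p(β | y) = −Σ(yᵢ − βxᵢ)²/(2·4) − β²/(2·1) + const.
Setting the derivative to zero: Σxᵢ(yᵢ − βxᵢ)/4 − β/1 = 0, so β = Σxᵢyᵢ / (Σxᵢ² + σ²/τ²).
Σxᵢyᵢ = 2·6 + 6·21 + 6·26 + 4·18 = 366; Σxᵢ² = 92; σ²/τ² = 4.
β̂_MAP = 366 / (92 + 4) = 366/96 ≈ 3.813.

β̂_MAP = 3.813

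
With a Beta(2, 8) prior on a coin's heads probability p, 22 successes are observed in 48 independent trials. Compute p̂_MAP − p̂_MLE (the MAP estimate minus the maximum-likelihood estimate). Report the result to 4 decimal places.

MAP − MLE = -0.0476

Posterior is Beta(24, 34); MAP = (24−1)/(58−2) = 23/56 ≈ 0.41071.
MLE ignores the prior: p̂_MLE = k/n = 22/48 ≈ 0.45833.
Difference = 23/56 − 22/48 = -1/21 ≈ -0.0476.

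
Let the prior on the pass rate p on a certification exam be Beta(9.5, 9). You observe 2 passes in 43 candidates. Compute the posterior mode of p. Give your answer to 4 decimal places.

p̂_MAP = 0.1765

Prior: Beta(9.5, 9).
Data: 2 successes in 43 trials. The binomial likelihood contributes p^2(1−p)^41, so the posterior is Beta(9.5+2, 9+41) = Beta(11.5, 50).
For Beta(a, b) with a, b > 1 the mode is (a−1)/(a+b−2) = 10.5/59.5 ≈ 0.1765.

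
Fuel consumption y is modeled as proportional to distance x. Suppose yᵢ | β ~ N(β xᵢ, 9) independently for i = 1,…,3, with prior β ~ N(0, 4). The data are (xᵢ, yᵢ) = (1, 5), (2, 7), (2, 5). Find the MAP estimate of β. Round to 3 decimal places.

β̂_MAP = 2.578

log p(β | y) = −Σ(yᵢ − βxᵢ)²/(2·9) − β²/(2·4) + const.
Setting the derivative to zero: Σxᵢ(yᵢ − βxᵢ)/9 − β/4 = 0, so β = Σxᵢyᵢ / (Σxᵢ² + σ²/τ²).
Σxᵢyᵢ = 1·5 + 2·7 + 2·5 = 29; Σxᵢ² = 9; σ²/τ² = 2.25.
β̂_MAP = 29 / (9 + 2.25) = 29/11.25 ≈ 2.578.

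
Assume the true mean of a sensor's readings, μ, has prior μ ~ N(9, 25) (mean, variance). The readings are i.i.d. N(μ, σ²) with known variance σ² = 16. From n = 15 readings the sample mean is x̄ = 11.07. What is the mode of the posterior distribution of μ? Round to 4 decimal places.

μ̂_MAP = 10.9853

n = 15, x̄ = 11.07.
For a Normal prior and Normal likelihood with known variance, the posterior is Normal; its mode equals its mean, the precision-weighted average.
Prior precision 1/σ₀² = 1/25 = 0.04; data precision n/σ² = 15/16 = 0.9375.
μ̂ = (0.04·9 + 0.9375·11.07) / (0.04 + 0.9375) = 10.738125/0.9775 = 747/68 ≈ 10.9853.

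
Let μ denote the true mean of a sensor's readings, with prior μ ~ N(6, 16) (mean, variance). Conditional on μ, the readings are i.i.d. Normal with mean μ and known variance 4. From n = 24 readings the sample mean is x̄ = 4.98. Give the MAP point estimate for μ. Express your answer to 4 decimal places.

μ̂_MAP = 4.9905

n = 24, x̄ = 4.98.
For a Normal prior and Normal likelihood with known variance, the posterior is Normal; its mode equals its mean, the precision-weighted average.
Prior precision 1/σ₀² = 1/16 = 0.0625; data precision n/σ² = 24/4 = 6.
μ̂ = (0.0625·6 + 6·4.98) / (0.0625 + 6) = 30.255/6.0625 = 12102/2425 ≈ 4.9905.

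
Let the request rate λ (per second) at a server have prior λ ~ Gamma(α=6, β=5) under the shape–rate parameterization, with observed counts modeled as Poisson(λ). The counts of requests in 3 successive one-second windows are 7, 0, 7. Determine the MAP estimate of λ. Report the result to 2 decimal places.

Σxᵢ = 7+0+7 = 14, with n = 3.
Posterior ∝ λ^5e^(−5λ) · λ^14e^(−3λ) = λ^19e^(−8λ), i.e. Gamma(shape=20, rate=8).
The mode of a Gamma(a, b) with a ≥ 1 (shape–rate) is (a−1)/b = 19/8 ≈ 2.38.

λ̂_MAP = 2.38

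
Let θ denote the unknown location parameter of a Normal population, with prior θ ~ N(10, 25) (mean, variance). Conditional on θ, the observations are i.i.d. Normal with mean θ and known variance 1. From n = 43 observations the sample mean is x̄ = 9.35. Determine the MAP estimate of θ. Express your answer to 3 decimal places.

n = 43, x̄ = 9.35.
For a Normal prior and Normal likelihood with known variance, the posterior is Normal; its mode equals its mean, the precision-weighted average.
Prior precision 1/σ₀² = 1/25 = 0.04; data precision n/σ² = 43/1 = 43.
θ̂ = (0.04·10 + 43·9.35) / (0.04 + 43) = 402.45/43.04 = 40245/4304 ≈ 9.351.

θ̂_MAP = 9.351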